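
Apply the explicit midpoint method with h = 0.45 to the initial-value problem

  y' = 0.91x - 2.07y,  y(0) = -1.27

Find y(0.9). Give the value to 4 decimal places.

Midpoint: k1 = f(x_n, y_n); k2 = f(x_n + h/2, y_n + (h/2)·k1); y_{n+1} = y_n + h·k2.
x=0.000000, y=-1.270000:
  k1 = f(0.000000, -1.270000) = 2.628900
  k2 = f(0.225000, -0.678498) = 1.609240
  y ← -1.270000 + 0.45·1.609240 = -0.545842
x=0.450000, y=-0.545842:
  k1 = f(0.450000, -0.545842) = 1.539393
  k2 = f(0.675000, -0.199479) = 1.027171
  y ← -0.545842 + 0.45·1.027171 = -0.083615
y(0.9) ≈ -0.0836

-0.0836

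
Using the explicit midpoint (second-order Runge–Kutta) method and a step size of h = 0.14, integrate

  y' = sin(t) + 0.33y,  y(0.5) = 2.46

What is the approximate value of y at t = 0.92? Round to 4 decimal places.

3.1152

Midpoint: k1 = f(t_n, y_n); k2 = f(t_n + h/2, y_n + (h/2)·k1); y_{n+1} = y_n + h·k2.
t=0.500000, y=2.460000:
  k1 = f(0.500000, 2.460000) = 1.291226
  k2 = f(0.570000, 2.550386) = 1.381259
  y ← 2.460000 + 0.14·1.381259 = 2.653376
t=0.640000, y=2.653376:
  k1 = f(0.640000, 2.653376) = 1.472810
  k2 = f(0.710000, 2.756473) = 1.561470
  y ← 2.653376 + 0.14·1.561470 = 2.871982
t=0.780000, y=2.871982:
  k1 = f(0.780000, 2.871982) = 1.651034
  k2 = f(0.850000, 2.987554) = 1.737173
  y ← 2.871982 + 0.14·1.737173 = 3.115186
y(0.92) ≈ 3.1152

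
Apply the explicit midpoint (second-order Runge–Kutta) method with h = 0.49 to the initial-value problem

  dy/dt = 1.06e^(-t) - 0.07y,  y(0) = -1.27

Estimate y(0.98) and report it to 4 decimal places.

-0.5580

Midpoint: k1 = f(t_n, y_n); k2 = f(t_n + h/2, y_n + (h/2)·k1); y_{n+1} = y_n + h·k2.
t=0.000000, y=-1.270000:
  k1 = f(0.000000, -1.270000) = 1.148900
  k2 = f(0.245000, -0.988519) = 0.898863
  y ← -1.270000 + 0.49·0.898863 = -0.829557
t=0.490000, y=-0.829557:
  k1 = f(0.490000, -0.829557) = 0.707453
  k2 = f(0.735000, -0.656231) = 0.554212
  y ← -0.829557 + 0.49·0.554212 = -0.557993
y(0.98) ≈ -0.5580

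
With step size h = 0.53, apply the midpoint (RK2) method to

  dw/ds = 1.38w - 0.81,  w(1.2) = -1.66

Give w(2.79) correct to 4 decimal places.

-17.3583

Midpoint: k1 = f(s_n, w_n); k2 = f(s_n + h/2, w_n + (h/2)·k1); w_{n+1} = w_n + h·k2.
s=1.200000, w=-1.660000:
  k1 = f(1.200000, -1.660000) = -3.100800
  k2 = f(1.465000, -2.481712) = -4.234763
  w ← -1.660000 + 0.53·(-4.234763) = -3.904424
s=1.730000, w=-3.904424:
  k1 = f(1.730000, -3.904424) = -6.198105
  k2 = f(1.995000, -5.546922) = -8.464752
  w ← -3.904424 + 0.53·(-8.464752) = -8.390743
s=2.260000, w=-8.390743:
  k1 = f(2.260000, -8.390743) = -12.389225
  k2 = f(2.525000, -11.673888) = -16.919965
  w ← -8.390743 + 0.53·(-16.919965) = -17.358324
w(2.79) ≈ -17.3583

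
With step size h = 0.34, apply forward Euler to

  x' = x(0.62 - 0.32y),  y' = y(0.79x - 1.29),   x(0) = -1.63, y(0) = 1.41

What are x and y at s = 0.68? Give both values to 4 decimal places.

-2.0542, 0.0172

Euler on (x,y): x_{n+1} = x_n + h·x', y_{n+1} = y_n + h·y'.
0.000000: (-1.630000, 1.410000); f=(-0.275144, -3.634557) → (-1.723549, 0.174251)
0.340000: (-1.723549, 0.174251); f=(-0.972495, -0.462044) → (-2.054197, 0.017156)
(x(0.68), y(0.68)) ≈ (-2.0542, 0.0172)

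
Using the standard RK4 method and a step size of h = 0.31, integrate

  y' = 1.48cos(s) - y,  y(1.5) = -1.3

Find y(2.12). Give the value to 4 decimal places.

-0.8798

RK4: k1 = f(s_n, y_n); k2 = f(s_n + h/2, y_n + (h/2)·k1); k3 = f(s_n + h/2, y_n + (h/2)·k2); k4 = f(s_n + h, y_n + h·k3); y_{n+1} = y_n + (h/6)·(k1 + 2k2 + 2k3 + k4).
s=1.500000, y=-1.300000:
  k1 = f(1.500000, -1.300000) = 1.404691
  k2 = f(1.655000, -1.082273) = 0.957799
  k3 = f(1.655000, -1.151541) = 1.027067
  k4 = f(1.810000, -0.981609) = 0.630954
  y ← -1.300000 + (0.31/6)·(k1 + 2k2 + 2k3 + k4) = -0.989722
s=1.810000, y=-0.989722:
  k1 = f(1.810000, -0.989722) = 0.639067
  k2 = f(1.965000, -0.890667) = 0.322239
  k3 = f(1.965000, -0.939775) = 0.371347
  k4 = f(2.120000, -0.874605) = 0.102033
  y ← -0.989722 + (0.31/6)·(k1 + 2k2 + 2k3 + k4) = -0.879762
y(2.12) ≈ -0.8798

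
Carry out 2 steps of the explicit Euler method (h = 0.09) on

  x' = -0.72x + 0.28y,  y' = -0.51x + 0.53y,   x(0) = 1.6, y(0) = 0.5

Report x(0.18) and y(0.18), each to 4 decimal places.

1.4225, 0.4026

Euler on (x,y): x_{n+1} = x_n + h·x', y_{n+1} = y_n + h·y'.
0.000000: (1.600000, 0.500000); f=(-1.012000, -0.551000) → (1.508920, 0.450410)
0.090000: (1.508920, 0.450410); f=(-0.960308, -0.530832) → (1.422492, 0.402635)
(x(0.18), y(0.18)) ≈ (1.4225, 0.4026)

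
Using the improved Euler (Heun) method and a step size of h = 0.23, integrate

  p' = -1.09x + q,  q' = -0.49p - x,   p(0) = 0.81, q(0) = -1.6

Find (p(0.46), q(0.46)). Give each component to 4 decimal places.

Heun on (p,q): k1 = f(x_n, state_n); k2 = f(x_n + h, state_n + h·k1); state_{n+1} = state_n + (h/2)·(k1 + k2).
0.000000: (0.810000, -1.600000)
  k1 = (-1.600000, -0.396900)
  predictor → (0.442000, -1.691287)
  k2 = (-1.941987, -0.446580)
  → (0.402671, -1.697000)
0.230000: (0.402671, -1.697000)
  k1 = (-1.947700, -0.427309)
  predictor → (-0.045300, -1.795281)
  k2 = (-2.296681, -0.437803)
  → (-0.085432, -1.796488)
(p(0.46), q(0.46)) ≈ (-0.0854, -1.7965)

-0.0854, -1.7965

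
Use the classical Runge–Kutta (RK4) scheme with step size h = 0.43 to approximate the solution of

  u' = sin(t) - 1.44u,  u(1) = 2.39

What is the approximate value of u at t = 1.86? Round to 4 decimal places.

RK4: k1 = f(t_n, u_n); k2 = f(t_n + h/2, u_n + (h/2)·k1); k3 = f(t_n + h/2, u_n + (h/2)·k2); k4 = f(t_n + h, u_n + h·k3); u_{n+1} = u_n + (h/6)·(k1 + 2k2 + 2k3 + k4).
t=1.000000, u=2.390000:
  k1 = f(1.000000, 2.390000) = -2.600129
  k2 = f(1.215000, 1.830972) = -1.699231
  k3 = f(1.215000, 2.024665) = -1.978149
  k4 = f(1.430000, 1.539396) = -1.226626
  u ← 2.390000 + (0.43/6)·(k1 + 2k2 + 2k3 + k4) = 1.588658
t=1.430000, u=1.588658:
  k1 = f(1.430000, 1.588658) = -1.297563
  k2 = f(1.645000, 1.309682) = -0.888694
  k3 = f(1.645000, 1.397589) = -1.015280
  k4 = f(1.860000, 1.152088) = -0.700535
  u ← 1.588658 + (0.43/6)·(k1 + 2k2 + 2k3 + k4) = 1.172558
u(1.86) ≈ 1.1726

1.1726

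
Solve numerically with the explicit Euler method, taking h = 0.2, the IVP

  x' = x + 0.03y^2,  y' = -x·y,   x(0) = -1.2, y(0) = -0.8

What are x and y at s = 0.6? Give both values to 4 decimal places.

Euler on (x,y): x_{n+1} = x_n + h·x', y_{n+1} = y_n + h·y'.
0.000000: (-1.200000, -0.800000); f=(-1.180800, -0.960000) → (-1.436160, -0.992000)
0.200000: (-1.436160, -0.992000); f=(-1.406638, -1.424671) → (-1.717488, -1.276934)
0.400000: (-1.717488, -1.276934); f=(-1.668571, -2.193119) → (-2.051202, -1.715558)
(x(0.6), y(0.6)) ≈ (-2.0512, -1.7156)

-2.0512, -1.7156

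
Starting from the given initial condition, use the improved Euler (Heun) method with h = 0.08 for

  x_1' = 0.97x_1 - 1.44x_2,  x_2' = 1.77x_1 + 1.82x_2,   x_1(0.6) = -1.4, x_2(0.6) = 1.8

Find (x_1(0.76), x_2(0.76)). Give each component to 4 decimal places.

-2.0938, 1.8468

Heun on (x_1,x_2): k1 = f(x_n, state_n); k2 = f(x_n + h, state_n + h·k1); state_{n+1} = state_n + (h/2)·(k1 + k2).
0.600000: (-1.400000, 1.800000)
  k1 = (-3.950000, 0.798000)
  predictor → (-1.716000, 1.863840)
  k2 = (-4.348450, 0.354869)
  → (-1.731938, 1.846115)
0.680000: (-1.731938, 1.846115)
  k1 = (-4.338385, 0.294399)
  predictor → (-2.079009, 1.869667)
  k2 = (-4.708958, -0.277052)
  → (-2.093832, 1.846809)
(x_1(0.76), x_2(0.76)) ≈ (-2.0938, 1.8468)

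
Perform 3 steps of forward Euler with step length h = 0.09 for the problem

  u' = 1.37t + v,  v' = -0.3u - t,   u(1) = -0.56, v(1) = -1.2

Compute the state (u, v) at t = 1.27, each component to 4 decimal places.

-0.5018, -1.4503

Euler on (u,v): u_{n+1} = u_n + h·u', v_{n+1} = v_n + h·v'.
1.000000: (-0.560000, -1.200000); f=(0.170000, -0.832000) → (-0.544700, -1.274880)
1.090000: (-0.544700, -1.274880); f=(0.218420, -0.926590) → (-0.525042, -1.358273)
1.180000: (-0.525042, -1.358273); f=(0.258327, -1.022487) → (-0.501793, -1.450297)
(u(1.27), v(1.27)) ≈ (-0.5018, -1.4503)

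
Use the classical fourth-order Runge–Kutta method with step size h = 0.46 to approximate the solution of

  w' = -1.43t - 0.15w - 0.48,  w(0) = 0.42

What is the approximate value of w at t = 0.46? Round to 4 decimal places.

RK4: k1 = f(t_n, w_n); k2 = f(t_n + h/2, w_n + (h/2)·k1); k3 = f(t_n + h/2, w_n + (h/2)·k2); k4 = f(t_n + h, w_n + h·k3); w_{n+1} = w_n + (h/6)·(k1 + 2k2 + 2k3 + k4).
t=0.000000, w=0.420000:
  k1 = f(0.000000, 0.420000) = -0.543000
  k2 = f(0.230000, 0.295110) = -0.853166
  k3 = f(0.230000, 0.223772) = -0.842466
  k4 = f(0.460000, 0.032466) = -1.142670
  w ← 0.420000 + (0.46/6)·(k1 + 2k2 + 2k3 + k4) = 0.030768
w(0.46) ≈ 0.0308

0.0308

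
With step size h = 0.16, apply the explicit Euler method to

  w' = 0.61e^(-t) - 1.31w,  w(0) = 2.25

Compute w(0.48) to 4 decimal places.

Euler: w_{n+1} = w_n + h·f(t_n, w_n).
t=0.000000, w=2.250000: f=-2.337500 → w ← 2.250000 + 0.16·(-2.337500) = 1.876000
t=0.160000, w=1.876000: f=-1.937752 → w ← 1.876000 + 0.16·(-1.937752) = 1.565960
t=0.320000, w=1.565960: f=-1.608456 → w ← 1.565960 + 0.16·(-1.608456) = 1.308607
w(0.48) ≈ 1.3086

1.3086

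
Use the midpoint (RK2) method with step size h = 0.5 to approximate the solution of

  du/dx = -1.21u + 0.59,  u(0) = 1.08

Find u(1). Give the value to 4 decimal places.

Midpoint: k1 = f(x_n, u_n); k2 = f(x_n + h/2, u_n + (h/2)·k1); u_{n+1} = u_n + h·k2.
x=0.000000, u=1.080000:
  k1 = f(0.000000, 1.080000) = -0.716800
  k2 = f(0.250000, 0.900800) = -0.499968
  u ← 1.080000 + 0.5·(-0.499968) = 0.830016
x=0.500000, u=0.830016:
  k1 = f(0.500000, 0.830016) = -0.414319
  k2 = f(0.750000, 0.726436) = -0.288988
  u ← 0.830016 + 0.5·(-0.288988) = 0.685522
u(1) ≈ 0.6855

0.6855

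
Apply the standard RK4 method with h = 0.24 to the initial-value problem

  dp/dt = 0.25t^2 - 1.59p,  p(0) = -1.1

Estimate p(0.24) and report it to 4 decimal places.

RK4: k1 = f(t_n, p_n); k2 = f(t_n + h/2, p_n + (h/2)·k1); k3 = f(t_n + h/2, p_n + (h/2)·k2); k4 = f(t_n + h, p_n + h·k3); p_{n+1} = p_n + (h/6)·(k1 + 2k2 + 2k3 + k4).
t=0.000000, p=-1.100000:
  k1 = f(0.000000, -1.100000) = 1.749000
  k2 = f(0.120000, -0.890120) = 1.418891
  k3 = f(0.120000, -0.929733) = 1.481876
  k4 = f(0.240000, -0.744350) = 1.197916
  p ← -1.100000 + (0.24/6)·(k1 + 2k2 + 2k3 + k4) = -0.750062
p(0.24) ≈ -0.7501

-0.7501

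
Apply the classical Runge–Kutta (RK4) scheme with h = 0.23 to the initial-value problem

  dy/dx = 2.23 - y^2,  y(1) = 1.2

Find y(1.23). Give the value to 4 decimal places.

1.3380

RK4: k1 = f(x_n, y_n); k2 = f(x_n + h/2, y_n + (h/2)·k1); k3 = f(x_n + h/2, y_n + (h/2)·k2); k4 = f(x_n + h, y_n + h·k3); y_{n+1} = y_n + (h/6)·(k1 + 2k2 + 2k3 + k4).
x=1.000000, y=1.200000:
  k1 = f(1.000000, 1.200000) = 0.790000
  k2 = f(1.115000, 1.290850) = 0.563706
  k3 = f(1.115000, 1.264826) = 0.630215
  k4 = f(1.230000, 1.344949) = 0.421111
  y ← 1.200000 + (0.23/6)·(k1 + 2k2 + 2k3 + k4) = 1.337960
y(1.23) ≈ 1.3380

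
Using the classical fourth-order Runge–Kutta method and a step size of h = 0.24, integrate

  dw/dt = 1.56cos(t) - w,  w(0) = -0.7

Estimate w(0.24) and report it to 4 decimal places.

RK4: k1 = f(t_n, w_n); k2 = f(t_n + h/2, w_n + (h/2)·k1); k3 = f(t_n + h/2, w_n + (h/2)·k2); k4 = f(t_n + h, w_n + h·k3); w_{n+1} = w_n + (h/6)·(k1 + 2k2 + 2k3 + k4).
t=0.000000, w=-0.700000:
  k1 = f(0.000000, -0.700000) = 2.260000
  k2 = f(0.120000, -0.428800) = 1.977581
  k3 = f(0.120000, -0.462690) = 2.011472
  k4 = f(0.240000, -0.217247) = 1.732534
  w ← -0.700000 + (0.24/6)·(k1 + 2k2 + 2k3 + k4) = -0.221174
w(0.24) ≈ -0.2212

-0.2212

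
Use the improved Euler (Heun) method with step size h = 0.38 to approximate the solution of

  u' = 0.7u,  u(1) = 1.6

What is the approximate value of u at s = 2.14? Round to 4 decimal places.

3.5264

Heun: k1 = f(s_n, u_n); k2 = f(s_n + h, u_n + h·k1); u_{n+1} = u_n + (h/2)·(k1 + k2).
s=1.000000, u=1.600000:
  k1 = f(1.000000, 1.600000) = 1.120000
  k2 = f(1.380000, 2.025600) = 1.417920
  u ← 1.600000 + (0.38/2)·(1.120000 + 1.417920) = 2.082205
s=1.380000, u=2.082205:
  k1 = f(1.380000, 2.082205) = 1.457543
  k2 = f(1.760000, 2.636071) = 1.845250
  u ← 2.082205 + (0.38/2)·(1.457543 + 1.845250) = 2.709736
s=1.760000, u=2.709736:
  k1 = f(1.760000, 2.709736) = 1.896815
  k2 = f(2.140000, 3.430525) = 2.401368
  u ← 2.709736 + (0.38/2)·(1.896815 + 2.401368) = 3.526390
u(2.14) ≈ 3.5264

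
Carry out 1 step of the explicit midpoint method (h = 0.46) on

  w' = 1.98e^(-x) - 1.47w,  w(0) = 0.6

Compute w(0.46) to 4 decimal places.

Midpoint: k1 = f(x_n, w_n); k2 = f(x_n + h/2, w_n + (h/2)·k1); w_{n+1} = w_n + h·k2.
x=0.000000, w=0.600000:
  k1 = f(0.000000, 0.600000) = 1.098000
  k2 = f(0.230000, 0.852540) = 0.319943
  w ← 0.600000 + 0.46·0.319943 = 0.747174
w(0.46) ≈ 0.7472

0.7472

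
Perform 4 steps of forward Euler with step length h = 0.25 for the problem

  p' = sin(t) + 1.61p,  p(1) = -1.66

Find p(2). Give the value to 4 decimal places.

Euler: p_{n+1} = p_n + h·f(t_n, p_n).
t=1.000000, p=-1.660000: f=-1.831129 → p ← -1.660000 + 0.25·(-1.831129) = -2.117782
t=1.250000, p=-2.117782: f=-2.460645 → p ← -2.117782 + 0.25·(-2.460645) = -2.732943
t=1.500000, p=-2.732943: f=-3.402544 → p ← -2.732943 + 0.25·(-3.402544) = -3.583579
t=1.750000, p=-3.583579: f=-4.785577 → p ← -3.583579 + 0.25·(-4.785577) = -4.779974
p(2) ≈ -4.7800

-4.7800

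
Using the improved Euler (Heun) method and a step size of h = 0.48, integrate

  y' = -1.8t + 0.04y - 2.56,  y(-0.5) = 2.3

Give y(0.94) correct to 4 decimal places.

-1.9225

Heun: k1 = f(t_n, y_n); k2 = f(t_n + h, y_n + h·k1); y_{n+1} = y_n + (h/2)·(k1 + k2).
t=-0.500000, y=2.300000:
  k1 = f(-0.500000, 2.300000) = -1.568000
  k2 = f(-0.020000, 1.547360) = -2.462106
  y ← 2.300000 + (0.48/2)·(-1.568000 + (-2.462106)) = 1.332775
t=-0.020000, y=1.332775:
  k1 = f(-0.020000, 1.332775) = -2.470689
  k2 = f(0.460000, 0.146844) = -3.382126
  y ← 1.332775 + (0.48/2)·(-2.470689 + (-3.382126)) = -0.071901
t=0.460000, y=-0.071901:
  k1 = f(0.460000, -0.071901) = -3.390876
  k2 = f(0.940000, -1.699522) = -4.319981
  y ← -0.071901 + (0.48/2)·(-3.390876 + (-4.319981)) = -1.922507
y(0.94) ≈ -1.9225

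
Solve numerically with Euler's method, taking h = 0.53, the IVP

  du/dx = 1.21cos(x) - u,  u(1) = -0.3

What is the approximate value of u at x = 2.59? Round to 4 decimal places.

-0.2437

Euler: u_{n+1} = u_n + h·f(x_n, u_n).
x=1.000000, u=-0.300000: f=0.953766 → u ← -0.300000 + 0.53·0.953766 = 0.205496
x=1.530000, u=0.205496: f=-0.156146 → u ← 0.205496 + 0.53·(-0.156146) = 0.122738
x=2.060000, u=0.122738: f=-0.691345 → u ← 0.122738 + 0.53·(-0.691345) = -0.243675
u(2.59) ≈ -0.2437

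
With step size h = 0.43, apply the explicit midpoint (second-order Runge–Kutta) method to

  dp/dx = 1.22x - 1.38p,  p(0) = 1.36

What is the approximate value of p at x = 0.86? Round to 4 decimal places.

Midpoint: k1 = f(x_n, p_n); k2 = f(x_n + h/2, p_n + (h/2)·k1); p_{n+1} = p_n + h·k2.
x=0.000000, p=1.360000:
  k1 = f(0.000000, 1.360000) = -1.876800
  k2 = f(0.215000, 0.956488) = -1.057653
  p ← 1.360000 + 0.43·(-1.057653) = 0.905209
x=0.430000, p=0.905209:
  k1 = f(0.430000, 0.905209) = -0.724588
  k2 = f(0.645000, 0.749423) = -0.247303
  p ← 0.905209 + 0.43·(-0.247303) = 0.798869
p(0.86) ≈ 0.7989

0.7989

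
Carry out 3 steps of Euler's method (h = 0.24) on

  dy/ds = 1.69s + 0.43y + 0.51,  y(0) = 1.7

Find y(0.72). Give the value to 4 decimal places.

2.9910

Euler: y_{n+1} = y_n + h·f(s_n, y_n).
s=0.000000, y=1.700000: f=1.241000 → y ← 1.700000 + 0.24·1.241000 = 1.997840
s=0.240000, y=1.997840: f=1.774671 → y ← 1.997840 + 0.24·1.774671 = 2.423761
s=0.480000, y=2.423761: f=2.363417 → y ← 2.423761 + 0.24·2.363417 = 2.990981
y(0.72) ≈ 2.9910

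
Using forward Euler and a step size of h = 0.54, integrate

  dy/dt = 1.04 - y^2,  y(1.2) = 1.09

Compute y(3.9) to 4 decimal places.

Euler: y_{n+1} = y_n + h·f(t_n, y_n).
t=1.200000, y=1.090000: f=-0.148100 → y ← 1.090000 + 0.54·(-0.148100) = 1.010026
t=1.740000, y=1.010026: f=0.019847 → y ← 1.010026 + 0.54·0.019847 = 1.020744
t=2.280000, y=1.020744: f=-0.001918 → y ← 1.020744 + 0.54·(-0.001918) = 1.019708
t=2.820000, y=1.019708: f=0.000195 → y ← 1.019708 + 0.54·0.000195 = 1.019814
t=3.360000, y=1.019814: f=-0.000020 → y ← 1.019814 + 0.54·(-0.000020) = 1.019803
y(3.9) ≈ 1.0198

1.0198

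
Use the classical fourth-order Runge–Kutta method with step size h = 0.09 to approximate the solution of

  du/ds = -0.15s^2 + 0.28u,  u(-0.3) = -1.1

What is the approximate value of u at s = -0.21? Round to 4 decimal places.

-1.1290

RK4: k1 = f(s_n, u_n); k2 = f(s_n + h/2, u_n + (h/2)·k1); k3 = f(s_n + h/2, u_n + (h/2)·k2); k4 = f(s_n + h, u_n + h·k3); u_{n+1} = u_n + (h/6)·(k1 + 2k2 + 2k3 + k4).
s=-0.300000, u=-1.100000:
  k1 = f(-0.300000, -1.100000) = -0.321500
  k2 = f(-0.255000, -1.114468) = -0.321805
  k3 = f(-0.255000, -1.114481) = -0.321808
  k4 = f(-0.210000, -1.128963) = -0.322725
  u ← -1.100000 + (0.09/6)·(k1 + 2k2 + 2k3 + k4) = -1.128972
u(-0.21) ≈ -1.1290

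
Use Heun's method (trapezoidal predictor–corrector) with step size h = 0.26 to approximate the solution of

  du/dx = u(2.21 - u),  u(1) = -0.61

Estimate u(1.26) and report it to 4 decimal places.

Heun: k1 = f(x_n, u_n); k2 = f(x_n + h, u_n + h·k1); u_{n+1} = u_n + (h/2)·(k1 + k2).
x=1.000000, u=-0.610000:
  k1 = f(1.000000, -0.610000) = -1.720200
  k2 = f(1.260000, -1.057252) = -3.454309
  u ← -0.610000 + (0.26/2)·(-1.720200 + (-3.454309)) = -1.282686
u(1.26) ≈ -1.2827

-1.2827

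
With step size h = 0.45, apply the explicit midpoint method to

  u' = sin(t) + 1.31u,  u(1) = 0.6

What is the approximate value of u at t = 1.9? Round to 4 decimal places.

3.3880

Midpoint: k1 = f(t_n, u_n); k2 = f(t_n + h/2, u_n + (h/2)·k1); u_{n+1} = u_n + h·k2.
t=1.000000, u=0.600000:
  k1 = f(1.000000, 0.600000) = 1.627471
  k2 = f(1.225000, 0.966181) = 2.206503
  u ← 0.600000 + 0.45·2.206503 = 1.592926
t=1.450000, u=1.592926:
  k1 = f(1.450000, 1.592926) = 3.079446
  k2 = f(1.675000, 2.285802) = 3.988976
  u ← 1.592926 + 0.45·3.988976 = 3.387966
u(1.9) ≈ 3.3880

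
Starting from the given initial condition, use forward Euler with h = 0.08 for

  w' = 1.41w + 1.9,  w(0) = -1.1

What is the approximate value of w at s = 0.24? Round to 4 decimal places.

Euler: w_{n+1} = w_n + h·f(s_n, w_n).
s=0.000000, w=-1.100000: f=0.349000 → w ← -1.100000 + 0.08·0.349000 = -1.072080
s=0.080000, w=-1.072080: f=0.388367 → w ← -1.072080 + 0.08·0.388367 = -1.041011
s=0.160000, w=-1.041011: f=0.432175 → w ← -1.041011 + 0.08·0.432175 = -1.006437
w(0.24) ≈ -1.0064

-1.0064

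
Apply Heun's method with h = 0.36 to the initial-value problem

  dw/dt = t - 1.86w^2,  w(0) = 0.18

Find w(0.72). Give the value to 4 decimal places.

0.3684

Heun: k1 = f(t_n, w_n); k2 = f(t_n + h, w_n + h·k1); w_{n+1} = w_n + (h/2)·(k1 + k2).
t=0.000000, w=0.180000:
  k1 = f(0.000000, 0.180000) = -0.060264
  k2 = f(0.360000, 0.158305) = 0.313388
  w ← 0.180000 + (0.36/2)·(-0.060264 + 0.313388) = 0.225562
t=0.360000, w=0.225562:
  k1 = f(0.360000, 0.225562) = 0.265366
  k2 = f(0.720000, 0.321094) = 0.528231
  w ← 0.225562 + (0.36/2)·(0.265366 + 0.528231) = 0.368410
w(0.72) ≈ 0.3684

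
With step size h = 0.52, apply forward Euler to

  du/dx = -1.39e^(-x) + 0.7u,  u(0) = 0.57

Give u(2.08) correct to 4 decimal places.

Euler: u_{n+1} = u_n + h·f(x_n, u_n).
x=0.000000, u=0.570000: f=-0.991000 → u ← 0.570000 + 0.52·(-0.991000) = 0.054680
x=0.520000, u=0.054680: f=-0.788108 → u ← 0.054680 + 0.52·(-0.788108) = -0.355136
x=1.040000, u=-0.355136: f=-0.739897 → u ← -0.355136 + 0.52·(-0.739897) = -0.739882
x=1.560000, u=-0.739882: f=-0.810007 → u ← -0.739882 + 0.52·(-0.810007) = -1.161086
u(2.08) ≈ -1.1611

-1.1611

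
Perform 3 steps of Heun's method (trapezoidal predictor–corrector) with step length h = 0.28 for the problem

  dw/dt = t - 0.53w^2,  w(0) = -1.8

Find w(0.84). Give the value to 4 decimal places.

Heun: k1 = f(t_n, w_n); k2 = f(t_n + h, w_n + h·k1); w_{n+1} = w_n + (h/2)·(k1 + k2).
t=0.000000, w=-1.800000:
  k1 = f(0.000000, -1.800000) = -1.717200
  k2 = f(0.280000, -2.280816) = -2.477124
  w ← -1.800000 + (0.28/2)·(-1.717200 + (-2.477124)) = -2.387205
t=0.280000, w=-2.387205:
  k1 = f(0.280000, -2.387205) = -2.740337
  k2 = f(0.560000, -3.154500) = -4.713961
  w ← -2.387205 + (0.28/2)·(-2.740337 + (-4.713961)) = -3.430807
t=0.560000, w=-3.430807:
  k1 = f(0.560000, -3.430807) = -5.678332
  k2 = f(0.840000, -5.020740) = -12.520151
  w ← -3.430807 + (0.28/2)·(-5.678332 + (-12.520151)) = -5.978595
w(0.84) ≈ -5.9786

-5.9786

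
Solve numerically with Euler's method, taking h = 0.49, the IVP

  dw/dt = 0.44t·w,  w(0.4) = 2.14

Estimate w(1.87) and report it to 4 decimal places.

Euler: w_{n+1} = w_n + h·f(t_n, w_n).
t=0.400000, w=2.140000: f=0.376640 → w ← 2.140000 + 0.49·0.376640 = 2.324554
t=0.890000, w=2.324554: f=0.910295 → w ← 2.324554 + 0.49·0.910295 = 2.770598
t=1.380000, w=2.770598: f=1.682307 → w ← 2.770598 + 0.49·1.682307 = 3.594929
w(1.87) ≈ 3.5949

3.5949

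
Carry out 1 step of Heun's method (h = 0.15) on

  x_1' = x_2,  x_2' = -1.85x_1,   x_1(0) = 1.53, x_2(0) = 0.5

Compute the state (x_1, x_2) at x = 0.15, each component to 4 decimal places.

Heun on (x_1,x_2): k1 = f(x_n, state_n); k2 = f(x_n + h, state_n + h·k1); state_{n+1} = state_n + (h/2)·(k1 + k2).
0.000000: (1.530000, 0.500000)
  k1 = (0.500000, -2.830500)
  predictor → (1.605000, 0.075425)
  k2 = (0.075425, -2.969250)
  → (1.573157, 0.065019)
(x_1(0.15), x_2(0.15)) ≈ (1.5732, 0.0650)

1.5732, 0.0650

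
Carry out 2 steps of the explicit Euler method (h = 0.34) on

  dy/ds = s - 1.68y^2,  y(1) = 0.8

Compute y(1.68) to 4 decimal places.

Euler: y_{n+1} = y_n + h·f(s_n, y_n).
s=1.000000, y=0.800000: f=-0.075200 → y ← 0.800000 + 0.34·(-0.075200) = 0.774432
s=1.340000, y=0.774432: f=0.332429 → y ← 0.774432 + 0.34·0.332429 = 0.887458
y(1.68) ≈ 0.8875

0.8875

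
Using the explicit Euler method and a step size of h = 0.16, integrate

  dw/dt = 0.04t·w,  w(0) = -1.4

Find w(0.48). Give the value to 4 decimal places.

Euler: w_{n+1} = w_n + h·f(t_n, w_n).
t=0.000000, w=-1.400000: f=0.000000 → w ← -1.400000 + 0.16·0.000000 = -1.400000
t=0.160000, w=-1.400000: f=-0.008960 → w ← -1.400000 + 0.16·(-0.008960) = -1.401434
t=0.320000, w=-1.401434: f=-0.017938 → w ← -1.401434 + 0.16·(-0.017938) = -1.404304
w(0.48) ≈ -1.4043

-1.4043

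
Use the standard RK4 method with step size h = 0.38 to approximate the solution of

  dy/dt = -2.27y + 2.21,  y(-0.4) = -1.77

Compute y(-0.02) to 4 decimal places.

RK4: k1 = f(t_n, y_n); k2 = f(t_n + h/2, y_n + (h/2)·k1); k3 = f(t_n + h/2, y_n + (h/2)·k2); k4 = f(t_n + h, y_n + h·k3); y_{n+1} = y_n + (h/6)·(k1 + 2k2 + 2k3 + k4).
t=-0.400000, y=-1.770000:
  k1 = f(-0.400000, -1.770000) = 6.227900
  k2 = f(-0.210000, -0.586699) = 3.541807
  k3 = f(-0.210000, -1.097057) = 4.700319
  k4 = f(-0.020000, 0.016121) = 2.173405
  y ← -1.770000 + (0.38/6)·(k1 + 2k2 + 2k3 + k4) = -0.193915
y(-0.02) ≈ -0.1939

-0.1939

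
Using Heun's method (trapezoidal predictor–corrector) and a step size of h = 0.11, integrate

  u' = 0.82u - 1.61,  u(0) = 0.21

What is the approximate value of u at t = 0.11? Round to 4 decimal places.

Heun: k1 = f(t_n, u_n); k2 = f(t_n + h, u_n + h·k1); u_{n+1} = u_n + (h/2)·(k1 + k2).
t=0.000000, u=0.210000:
  k1 = f(0.000000, 0.210000) = -1.437800
  k2 = f(0.110000, 0.051842) = -1.567490
  u ← 0.210000 + (0.11/2)·(-1.437800 + (-1.567490)) = 0.044709
u(0.11) ≈ 0.0447

0.0447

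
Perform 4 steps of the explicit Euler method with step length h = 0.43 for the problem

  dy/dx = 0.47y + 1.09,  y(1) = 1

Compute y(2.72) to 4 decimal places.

Euler: y_{n+1} = y_n + h·f(x_n, y_n).
x=1.000000, y=1.000000: f=1.560000 → y ← 1.000000 + 0.43·1.560000 = 1.670800
x=1.430000, y=1.670800: f=1.875276 → y ← 1.670800 + 0.43·1.875276 = 2.477169
x=1.860000, y=2.477169: f=2.254269 → y ← 2.477169 + 0.43·2.254269 = 3.446504
x=2.290000, y=3.446504: f=2.709857 → y ← 3.446504 + 0.43·2.709857 = 4.611743
y(2.72) ≈ 4.6117

4.6117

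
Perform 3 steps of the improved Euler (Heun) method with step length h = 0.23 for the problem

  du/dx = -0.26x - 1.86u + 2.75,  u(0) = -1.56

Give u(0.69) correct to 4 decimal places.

Heun: k1 = f(x_n, u_n); k2 = f(x_n + h, u_n + h·k1); u_{n+1} = u_n + (h/2)·(k1 + k2).
x=0.000000, u=-1.560000:
  k1 = f(0.000000, -1.560000) = 5.651600
  k2 = f(0.230000, -0.260132) = 3.174046
  u ← -1.560000 + (0.23/2)·(5.651600 + 3.174046) = -0.545051
x=0.230000, u=-0.545051:
  k1 = f(0.230000, -0.545051) = 3.703994
  k2 = f(0.460000, 0.306868) = 2.059626
  u ← -0.545051 + (0.23/2)·(3.703994 + 2.059626) = 0.117766
x=0.460000, u=0.117766:
  k1 = f(0.460000, 0.117766) = 2.411356
  k2 = f(0.690000, 0.672377) = 1.319978
  u ← 0.117766 + (0.23/2)·(2.411356 + 1.319978) = 0.546869
u(0.69) ≈ 0.5469

0.5469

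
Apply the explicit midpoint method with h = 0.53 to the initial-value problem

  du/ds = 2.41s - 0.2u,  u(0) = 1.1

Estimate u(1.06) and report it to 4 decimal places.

2.1743

Midpoint: k1 = f(s_n, u_n); k2 = f(s_n + h/2, u_n + (h/2)·k1); u_{n+1} = u_n + h·k2.
s=0.000000, u=1.100000:
  k1 = f(0.000000, 1.100000) = -0.220000
  k2 = f(0.265000, 1.041700) = 0.430310
  u ← 1.100000 + 0.53·0.430310 = 1.328064
s=0.530000, u=1.328064:
  k1 = f(0.530000, 1.328064) = 1.011687
  k2 = f(0.795000, 1.596161) = 1.596718
  u ← 1.328064 + 0.53·1.596718 = 2.174325
u(1.06) ≈ 2.1743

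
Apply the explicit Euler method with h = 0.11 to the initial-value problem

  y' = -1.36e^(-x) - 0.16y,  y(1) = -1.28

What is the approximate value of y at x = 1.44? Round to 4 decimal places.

-1.3750

Euler: y_{n+1} = y_n + h·f(x_n, y_n).
x=1.000000, y=-1.280000: f=-0.295516 → y ← -1.280000 + 0.11·(-0.295516) = -1.312507
x=1.110000, y=-1.312507: f=-0.238199 → y ← -1.312507 + 0.11·(-0.238199) = -1.338709
x=1.220000, y=-1.338709: f=-0.187320 → y ← -1.338709 + 0.11·(-0.187320) = -1.359314
x=1.330000, y=-1.359314: f=-0.142199 → y ← -1.359314 + 0.11·(-0.142199) = -1.374956
y(1.44) ≈ -1.3750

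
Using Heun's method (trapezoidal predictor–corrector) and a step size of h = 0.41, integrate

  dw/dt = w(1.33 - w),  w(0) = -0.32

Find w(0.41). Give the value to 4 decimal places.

-0.6335

Heun: k1 = f(t_n, w_n); k2 = f(t_n + h, w_n + h·k1); w_{n+1} = w_n + (h/2)·(k1 + k2).
t=0.000000, w=-0.320000:
  k1 = f(0.000000, -0.320000) = -0.528000
  k2 = f(0.410000, -0.536480) = -1.001329
  w ← -0.320000 + (0.41/2)·(-0.528000 + (-1.001329)) = -0.633512
w(0.41) ≈ -0.6335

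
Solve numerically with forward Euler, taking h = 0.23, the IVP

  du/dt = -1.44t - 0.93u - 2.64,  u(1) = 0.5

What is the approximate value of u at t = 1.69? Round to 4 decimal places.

-2.2253

Euler: u_{n+1} = u_n + h·f(t_n, u_n).
t=1.000000, u=0.500000: f=-4.545000 → u ← 0.500000 + 0.23·(-4.545000) = -0.545350
t=1.230000, u=-0.545350: f=-3.904025 → u ← -0.545350 + 0.23·(-3.904025) = -1.443276
t=1.460000, u=-1.443276: f=-3.400154 → u ← -1.443276 + 0.23·(-3.400154) = -2.225311
u(1.69) ≈ -2.2253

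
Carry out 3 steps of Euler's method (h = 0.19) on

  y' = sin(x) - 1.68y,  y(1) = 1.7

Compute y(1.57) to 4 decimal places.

0.9172

Euler: y_{n+1} = y_n + h·f(x_n, y_n).
x=1.000000, y=1.700000: f=-2.014529 → y ← 1.700000 + 0.19·(-2.014529) = 1.317239
x=1.190000, y=1.317239: f=-1.284593 → y ← 1.317239 + 0.19·(-1.284593) = 1.073167
x=1.380000, y=1.073167: f=-0.821067 → y ← 1.073167 + 0.19·(-0.821067) = 0.917164
y(1.57) ≈ 0.9172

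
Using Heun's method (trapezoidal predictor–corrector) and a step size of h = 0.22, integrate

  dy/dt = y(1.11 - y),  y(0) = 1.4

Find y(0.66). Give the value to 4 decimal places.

Heun: k1 = f(t_n, y_n); k2 = f(t_n + h, y_n + h·k1); y_{n+1} = y_n + (h/2)·(k1 + k2).
t=0.000000, y=1.400000:
  k1 = f(0.000000, 1.400000) = -0.406000
  k2 = f(0.220000, 1.310680) = -0.263027
  y ← 1.400000 + (0.22/2)·(-0.406000 + (-0.263027)) = 1.326407
t=0.220000, y=1.326407:
  k1 = f(0.220000, 1.326407) = -0.287044
  k2 = f(0.440000, 1.263257) = -0.193604
  y ← 1.326407 + (0.22/2)·(-0.287044 + (-0.193604)) = 1.273536
t=0.440000, y=1.273536:
  k1 = f(0.440000, 1.273536) = -0.208269
  k2 = f(0.660000, 1.227717) = -0.144523
  y ← 1.273536 + (0.22/2)·(-0.208269 + (-0.144523)) = 1.234729
y(0.66) ≈ 1.2347

1.2347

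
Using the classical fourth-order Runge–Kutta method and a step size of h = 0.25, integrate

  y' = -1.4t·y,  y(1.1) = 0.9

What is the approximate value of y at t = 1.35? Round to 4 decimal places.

RK4: k1 = f(t_n, y_n); k2 = f(t_n + h/2, y_n + (h/2)·k1); k3 = f(t_n + h/2, y_n + (h/2)·k2); k4 = f(t_n + h, y_n + h·k3); y_{n+1} = y_n + (h/6)·(k1 + 2k2 + 2k3 + k4).
t=1.100000, y=0.900000:
  k1 = f(1.100000, 0.900000) = -1.386000
  k2 = f(1.225000, 0.726750) = -1.246376
  k3 = f(1.225000, 0.744203) = -1.276308
  k4 = f(1.350000, 0.580923) = -1.097944
  y ← 0.900000 + (0.25/6)·(k1 + 2k2 + 2k3 + k4) = 0.586279
y(1.35) ≈ 0.5863

0.5863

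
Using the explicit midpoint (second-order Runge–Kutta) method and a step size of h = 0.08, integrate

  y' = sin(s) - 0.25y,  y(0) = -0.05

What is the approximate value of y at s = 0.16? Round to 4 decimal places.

-0.0354

Midpoint: k1 = f(s_n, y_n); k2 = f(s_n + h/2, y_n + (h/2)·k1); y_{n+1} = y_n + h·k2.
s=0.000000, y=-0.050000:
  k1 = f(0.000000, -0.050000) = 0.012500
  k2 = f(0.040000, -0.049500) = 0.052364
  y ← -0.050000 + 0.08·0.052364 = -0.045811
s=0.080000, y=-0.045811:
  k1 = f(0.080000, -0.045811) = 0.091367
  k2 = f(0.120000, -0.042156) = 0.130251
  y ← -0.045811 + 0.08·0.130251 = -0.035391
y(0.16) ≈ -0.0354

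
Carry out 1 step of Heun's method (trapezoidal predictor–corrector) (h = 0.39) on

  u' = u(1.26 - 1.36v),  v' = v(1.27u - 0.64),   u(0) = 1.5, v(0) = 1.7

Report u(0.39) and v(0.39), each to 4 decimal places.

Heun on (u,v): k1 = f(x_n, state_n); k2 = f(x_n + h, state_n + h·k1); state_{n+1} = state_n + (h/2)·(k1 + k2).
0.000000: (1.500000, 1.700000)
  k1 = (-1.578000, 2.150500)
  predictor → (0.884580, 2.538695)
  k2 = (-1.939552, 1.227247)
  → (0.814077, 2.358661)
(u(0.39), v(0.39)) ≈ (0.8141, 2.3587)

0.8141, 2.3587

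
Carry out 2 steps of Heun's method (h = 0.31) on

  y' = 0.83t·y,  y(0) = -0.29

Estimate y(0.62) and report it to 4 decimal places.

-0.3396

Heun: k1 = f(t_n, y_n); k2 = f(t_n + h, y_n + h·k1); y_{n+1} = y_n + (h/2)·(k1 + k2).
t=0.000000, y=-0.290000:
  k1 = f(0.000000, -0.290000) = 0.000000
  k2 = f(0.310000, -0.290000) = -0.074617
  y ← -0.290000 + (0.31/2)·(0.000000 + (-0.074617)) = -0.301566
t=0.310000, y=-0.301566:
  k1 = f(0.310000, -0.301566) = -0.077593
  k2 = f(0.620000, -0.325619) = -0.167564
  y ← -0.301566 + (0.31/2)·(-0.077593 + (-0.167564)) = -0.339565
y(0.62) ≈ -0.3396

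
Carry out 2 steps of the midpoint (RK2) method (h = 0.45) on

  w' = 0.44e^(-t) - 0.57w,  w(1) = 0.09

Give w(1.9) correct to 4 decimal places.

Midpoint: k1 = f(t_n, w_n); k2 = f(t_n + h/2, w_n + (h/2)·k1); w_{n+1} = w_n + h·k2.
t=1.000000, w=0.090000:
  k1 = f(1.000000, 0.090000) = 0.110567
  k2 = f(1.225000, 0.114878) = 0.063773
  w ← 0.090000 + 0.45·0.063773 = 0.118698
t=1.450000, w=0.118698:
  k1 = f(1.450000, 0.118698) = 0.035553
  k2 = f(1.675000, 0.126697) = 0.010198
  w ← 0.118698 + 0.45·0.010198 = 0.123287
w(1.9) ≈ 0.1233

0.1233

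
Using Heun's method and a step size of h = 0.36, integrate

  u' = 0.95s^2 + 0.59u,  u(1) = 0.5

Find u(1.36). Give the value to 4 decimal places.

1.1411

Heun: k1 = f(s_n, u_n); k2 = f(s_n + h, u_n + h·k1); u_{n+1} = u_n + (h/2)·(k1 + k2).
s=1.000000, u=0.500000:
  k1 = f(1.000000, 0.500000) = 1.245000
  k2 = f(1.360000, 0.948200) = 2.316558
  u ← 0.500000 + (0.36/2)·(1.245000 + 2.316558) = 1.141080
u(1.36) ≈ 1.1411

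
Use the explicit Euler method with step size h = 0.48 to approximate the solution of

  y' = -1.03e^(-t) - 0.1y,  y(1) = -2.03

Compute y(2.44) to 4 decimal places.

Euler: y_{n+1} = y_n + h·f(t_n, y_n).
t=1.000000, y=-2.030000: f=-0.175916 → y ← -2.030000 + 0.48·(-0.175916) = -2.114440
t=1.480000, y=-2.114440: f=-0.023023 → y ← -2.114440 + 0.48·(-0.023023) = -2.125491
t=1.960000, y=-2.125491: f=0.067465 → y ← -2.125491 + 0.48·0.067465 = -2.093107
y(2.44) ≈ -2.0931

-2.0931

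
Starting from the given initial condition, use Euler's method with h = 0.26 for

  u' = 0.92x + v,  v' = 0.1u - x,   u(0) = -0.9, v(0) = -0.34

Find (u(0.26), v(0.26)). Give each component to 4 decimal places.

Euler on (u,v): u_{n+1} = u_n + h·u', v_{n+1} = v_n + h·v'.
0.000000: (-0.900000, -0.340000); f=(-0.340000, -0.090000) → (-0.988400, -0.363400)
(u(0.26), v(0.26)) ≈ (-0.9884, -0.3634)

-0.9884, -0.3634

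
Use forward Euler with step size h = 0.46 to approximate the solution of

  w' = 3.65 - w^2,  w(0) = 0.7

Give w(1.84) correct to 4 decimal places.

Euler: w_{n+1} = w_n + h·f(s_n, w_n).
s=0.000000, w=0.700000: f=3.160000 → w ← 0.700000 + 0.46·3.160000 = 2.153600
s=0.460000, w=2.153600: f=-0.987993 → w ← 2.153600 + 0.46·(-0.987993) = 1.699123
s=0.920000, w=1.699123: f=0.762980 → w ← 1.699123 + 0.46·0.762980 = 2.050094
s=1.380000, w=2.050094: f=-0.552886 → w ← 2.050094 + 0.46·(-0.552886) = 1.795767
w(1.84) ≈ 1.7958

1.7958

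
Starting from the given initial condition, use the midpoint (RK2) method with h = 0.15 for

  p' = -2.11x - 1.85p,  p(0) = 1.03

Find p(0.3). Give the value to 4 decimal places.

0.5138

Midpoint: k1 = f(x_n, p_n); k2 = f(x_n + h/2, p_n + (h/2)·k1); p_{n+1} = p_n + h·k2.
x=0.000000, p=1.030000:
  k1 = f(0.000000, 1.030000) = -1.905500
  k2 = f(0.075000, 0.887088) = -1.799362
  p ← 1.030000 + 0.15·(-1.799362) = 0.760096
x=0.150000, p=0.760096:
  k1 = f(0.150000, 0.760096) = -1.722677
  k2 = f(0.225000, 0.630895) = -1.641906
  p ← 0.760096 + 0.15·(-1.641906) = 0.513810
p(0.3) ≈ 0.5138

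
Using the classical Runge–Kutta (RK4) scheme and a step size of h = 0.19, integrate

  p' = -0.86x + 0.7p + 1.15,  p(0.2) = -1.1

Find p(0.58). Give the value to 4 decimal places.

-1.0774

RK4: k1 = f(x_n, p_n); k2 = f(x_n + h/2, p_n + (h/2)·k1); k3 = f(x_n + h/2, p_n + (h/2)·k2); k4 = f(x_n + h, p_n + h·k3); p_{n+1} = p_n + (h/6)·(k1 + 2k2 + 2k3 + k4).
x=0.200000, p=-1.100000:
  k1 = f(0.200000, -1.100000) = 0.208000
  k2 = f(0.295000, -1.080240) = 0.140132
  k3 = f(0.295000, -1.086687) = 0.135619
  k4 = f(0.390000, -1.074232) = 0.062637
  p ← -1.100000 + (0.19/6)·(k1 + 2k2 + 2k3 + k4) = -1.073966
x=0.390000, p=-1.073966:
  k1 = f(0.390000, -1.073966) = 0.062824
  k2 = f(0.485000, -1.067997) = -0.014698
  k3 = f(0.485000, -1.075362) = -0.019853
  k4 = f(0.580000, -1.077738) = -0.103216
  p ← -1.073966 + (0.19/6)·(k1 + 2k2 + 2k3 + k4) = -1.077433
p(0.58) ≈ -1.0774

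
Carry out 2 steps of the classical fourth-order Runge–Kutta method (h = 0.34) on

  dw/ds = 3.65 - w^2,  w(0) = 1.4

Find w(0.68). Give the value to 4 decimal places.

1.8612

RK4: k1 = f(s_n, w_n); k2 = f(s_n + h/2, w_n + (h/2)·k1); k3 = f(s_n + h/2, w_n + (h/2)·k2); k4 = f(s_n + h, w_n + h·k3); w_{n+1} = w_n + (h/6)·(k1 + 2k2 + 2k3 + k4).
s=0.000000, w=1.400000:
  k1 = f(0.000000, 1.400000) = 1.690000
  k2 = f(0.170000, 1.687300) = 0.803019
  k3 = f(0.170000, 1.536513) = 1.289127
  k4 = f(0.340000, 1.838303) = 0.270641
  w ← 1.400000 + (0.34/6)·(k1 + 2k2 + 2k3 + k4) = 1.748213
s=0.340000, w=1.748213:
  k1 = f(0.340000, 1.748213) = 0.593752
  k2 = f(0.510000, 1.849151) = 0.230642
  k3 = f(0.510000, 1.787422) = 0.455123
  k4 = f(0.680000, 1.902955) = 0.028764
  w ← 1.748213 + (0.34/6)·(k1 + 2k2 + 2k3 + k4) = 1.861209
w(0.68) ≈ 1.8612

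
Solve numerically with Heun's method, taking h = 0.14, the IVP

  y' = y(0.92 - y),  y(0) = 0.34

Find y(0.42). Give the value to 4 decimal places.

Heun: k1 = f(x_n, y_n); k2 = f(x_n + h, y_n + h·k1); y_{n+1} = y_n + (h/2)·(k1 + k2).
x=0.000000, y=0.340000:
  k1 = f(0.000000, 0.340000) = 0.197200
  k2 = f(0.140000, 0.367608) = 0.203064
  y ← 0.340000 + (0.14/2)·(0.197200 + 0.203064) = 0.368018
x=0.140000, y=0.368018:
  k1 = f(0.140000, 0.368018) = 0.203139
  k2 = f(0.280000, 0.396458) = 0.207562
  y ← 0.368018 + (0.14/2)·(0.203139 + 0.207562) = 0.396768
x=0.280000, y=0.396768:
  k1 = f(0.280000, 0.396768) = 0.207602
  k2 = f(0.420000, 0.425832) = 0.210433
  y ← 0.396768 + (0.14/2)·(0.207602 + 0.210433) = 0.426030
y(0.42) ≈ 0.4260

0.4260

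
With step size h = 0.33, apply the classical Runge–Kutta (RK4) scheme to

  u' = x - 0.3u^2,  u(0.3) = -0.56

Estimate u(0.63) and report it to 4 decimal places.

-0.4321

RK4: k1 = f(x_n, u_n); k2 = f(x_n + h/2, u_n + (h/2)·k1); k3 = f(x_n + h/2, u_n + (h/2)·k2); k4 = f(x_n + h, u_n + h·k3); u_{n+1} = u_n + (h/6)·(k1 + 2k2 + 2k3 + k4).
x=0.300000, u=-0.560000:
  k1 = f(0.300000, -0.560000) = 0.205920
  k2 = f(0.465000, -0.526023) = 0.381990
  k3 = f(0.465000, -0.496972) = 0.390906
  k4 = f(0.630000, -0.431001) = 0.574271
  u ← -0.560000 + (0.33/6)·(k1 + 2k2 + 2k3 + k4) = -0.432071
u(0.63) ≈ -0.4321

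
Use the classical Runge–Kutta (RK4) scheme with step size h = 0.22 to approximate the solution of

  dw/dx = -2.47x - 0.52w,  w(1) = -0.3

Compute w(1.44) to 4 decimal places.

-1.4319

RK4: k1 = f(x_n, w_n); k2 = f(x_n + h/2, w_n + (h/2)·k1); k3 = f(x_n + h/2, w_n + (h/2)·k2); k4 = f(x_n + h, w_n + h·k3); w_{n+1} = w_n + (h/6)·(k1 + 2k2 + 2k3 + k4).
x=1.000000, w=-0.300000:
  k1 = f(1.000000, -0.300000) = -2.314000
  k2 = f(1.110000, -0.554540) = -2.453339
  k3 = f(1.110000, -0.569867) = -2.445369
  k4 = f(1.220000, -0.837981) = -2.577650
  w ← -0.300000 + (0.22/6)·(k1 + 2k2 + 2k3 + k4) = -0.838599
x=1.220000, w=-0.838599:
  k1 = f(1.220000, -0.838599) = -2.577328
  k2 = f(1.330000, -1.122105) = -2.701605
  k3 = f(1.330000, -1.135776) = -2.694497
  k4 = f(1.440000, -1.431388) = -2.812478
  w ← -0.838599 + (0.22/6)·(k1 + 2k2 + 2k3 + k4) = -1.431939
w(1.44) ≈ -1.4319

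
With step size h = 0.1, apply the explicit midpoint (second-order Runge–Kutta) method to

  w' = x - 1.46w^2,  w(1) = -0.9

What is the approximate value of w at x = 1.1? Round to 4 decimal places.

Midpoint: k1 = f(x_n, w_n); k2 = f(x_n + h/2, w_n + (h/2)·k1); w_{n+1} = w_n + h·k2.
x=1.000000, w=-0.900000:
  k1 = f(1.000000, -0.900000) = -0.182600
  k2 = f(1.050000, -0.909130) = -0.156715
  w ← -0.900000 + 0.1·(-0.156715) = -0.915672
w(1.1) ≈ -0.9157

-0.9157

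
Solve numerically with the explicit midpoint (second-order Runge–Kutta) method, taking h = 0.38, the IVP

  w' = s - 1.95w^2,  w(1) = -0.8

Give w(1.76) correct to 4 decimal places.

Midpoint: k1 = f(s_n, w_n); k2 = f(s_n + h/2, w_n + (h/2)·k1); w_{n+1} = w_n + h·k2.
s=1.000000, w=-0.800000:
  k1 = f(1.000000, -0.800000) = -0.248000
  k2 = f(1.190000, -0.847120) = -0.209344
  w ← -0.800000 + 0.38·(-0.209344) = -0.879551
s=1.380000, w=-0.879551:
  k1 = f(1.380000, -0.879551) = -0.128538
  k2 = f(1.570000, -0.903973) = -0.023476
  w ← -0.879551 + 0.38·(-0.023476) = -0.888472
w(1.76) ≈ -0.8885

-0.8885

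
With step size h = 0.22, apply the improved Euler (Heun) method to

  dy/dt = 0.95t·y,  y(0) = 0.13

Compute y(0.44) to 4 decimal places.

0.1424

Heun: k1 = f(t_n, y_n); k2 = f(t_n + h, y_n + h·k1); y_{n+1} = y_n + (h/2)·(k1 + k2).
t=0.000000, y=0.130000:
  k1 = f(0.000000, 0.130000) = 0.000000
  k2 = f(0.220000, 0.130000) = 0.027170
  y ← 0.130000 + (0.22/2)·(0.000000 + 0.027170) = 0.132989
t=0.220000, y=0.132989:
  k1 = f(0.220000, 0.132989) = 0.027795
  k2 = f(0.440000, 0.139104) = 0.058145
  y ← 0.132989 + (0.22/2)·(0.027795 + 0.058145) = 0.142442
y(0.44) ≈ 0.1424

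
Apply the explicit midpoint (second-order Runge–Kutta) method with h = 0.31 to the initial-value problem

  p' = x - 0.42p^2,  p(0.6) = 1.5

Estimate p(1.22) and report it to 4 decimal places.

1.5129

Midpoint: k1 = f(x_n, p_n); k2 = f(x_n + h/2, p_n + (h/2)·k1); p_{n+1} = p_n + h·k2.
x=0.600000, p=1.500000:
  k1 = f(0.600000, 1.500000) = -0.345000
  k2 = f(0.755000, 1.446525) = -0.123823
  p ← 1.500000 + 0.31·(-0.123823) = 1.461615
x=0.910000, p=1.461615:
  k1 = f(0.910000, 1.461615) = 0.012746
  k2 = f(1.065000, 1.463591) = 0.165319
  p ← 1.461615 + 0.31·0.165319 = 1.512864
p(1.22) ≈ 1.5129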